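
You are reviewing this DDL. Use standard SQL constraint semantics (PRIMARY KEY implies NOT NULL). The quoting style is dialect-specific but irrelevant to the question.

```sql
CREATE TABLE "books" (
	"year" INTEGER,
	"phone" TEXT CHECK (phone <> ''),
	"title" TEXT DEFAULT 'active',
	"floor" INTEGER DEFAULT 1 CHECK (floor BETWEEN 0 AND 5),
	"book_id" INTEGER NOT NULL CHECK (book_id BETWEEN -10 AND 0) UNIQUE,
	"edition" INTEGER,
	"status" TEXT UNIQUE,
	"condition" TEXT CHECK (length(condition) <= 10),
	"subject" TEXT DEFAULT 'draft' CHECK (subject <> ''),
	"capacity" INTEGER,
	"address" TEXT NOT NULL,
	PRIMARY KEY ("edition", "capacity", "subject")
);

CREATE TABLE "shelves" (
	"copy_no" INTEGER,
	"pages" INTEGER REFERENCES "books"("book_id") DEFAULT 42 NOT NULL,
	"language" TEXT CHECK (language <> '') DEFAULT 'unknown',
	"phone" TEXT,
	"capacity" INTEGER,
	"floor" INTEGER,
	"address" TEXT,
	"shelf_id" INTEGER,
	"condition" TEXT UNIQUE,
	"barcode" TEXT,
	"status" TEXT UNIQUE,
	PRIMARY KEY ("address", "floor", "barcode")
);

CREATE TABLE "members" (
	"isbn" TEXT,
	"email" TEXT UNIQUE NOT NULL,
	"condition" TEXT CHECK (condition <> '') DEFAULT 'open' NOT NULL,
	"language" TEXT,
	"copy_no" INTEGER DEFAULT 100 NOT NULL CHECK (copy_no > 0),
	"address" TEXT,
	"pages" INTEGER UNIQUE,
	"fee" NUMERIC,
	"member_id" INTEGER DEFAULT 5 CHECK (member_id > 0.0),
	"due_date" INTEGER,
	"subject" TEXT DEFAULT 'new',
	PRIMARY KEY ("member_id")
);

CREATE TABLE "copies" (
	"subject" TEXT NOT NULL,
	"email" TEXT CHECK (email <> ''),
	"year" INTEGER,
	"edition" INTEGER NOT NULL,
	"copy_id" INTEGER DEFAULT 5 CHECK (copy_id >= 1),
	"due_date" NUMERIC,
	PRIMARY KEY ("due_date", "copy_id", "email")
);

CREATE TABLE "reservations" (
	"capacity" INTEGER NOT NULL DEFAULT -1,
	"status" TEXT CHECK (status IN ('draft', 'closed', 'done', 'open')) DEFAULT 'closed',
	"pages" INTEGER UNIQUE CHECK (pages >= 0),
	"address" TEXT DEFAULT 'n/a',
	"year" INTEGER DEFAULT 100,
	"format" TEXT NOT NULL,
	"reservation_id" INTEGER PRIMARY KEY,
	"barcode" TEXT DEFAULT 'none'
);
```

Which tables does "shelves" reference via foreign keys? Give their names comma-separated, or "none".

books

- pages REFERENCES books(book_id).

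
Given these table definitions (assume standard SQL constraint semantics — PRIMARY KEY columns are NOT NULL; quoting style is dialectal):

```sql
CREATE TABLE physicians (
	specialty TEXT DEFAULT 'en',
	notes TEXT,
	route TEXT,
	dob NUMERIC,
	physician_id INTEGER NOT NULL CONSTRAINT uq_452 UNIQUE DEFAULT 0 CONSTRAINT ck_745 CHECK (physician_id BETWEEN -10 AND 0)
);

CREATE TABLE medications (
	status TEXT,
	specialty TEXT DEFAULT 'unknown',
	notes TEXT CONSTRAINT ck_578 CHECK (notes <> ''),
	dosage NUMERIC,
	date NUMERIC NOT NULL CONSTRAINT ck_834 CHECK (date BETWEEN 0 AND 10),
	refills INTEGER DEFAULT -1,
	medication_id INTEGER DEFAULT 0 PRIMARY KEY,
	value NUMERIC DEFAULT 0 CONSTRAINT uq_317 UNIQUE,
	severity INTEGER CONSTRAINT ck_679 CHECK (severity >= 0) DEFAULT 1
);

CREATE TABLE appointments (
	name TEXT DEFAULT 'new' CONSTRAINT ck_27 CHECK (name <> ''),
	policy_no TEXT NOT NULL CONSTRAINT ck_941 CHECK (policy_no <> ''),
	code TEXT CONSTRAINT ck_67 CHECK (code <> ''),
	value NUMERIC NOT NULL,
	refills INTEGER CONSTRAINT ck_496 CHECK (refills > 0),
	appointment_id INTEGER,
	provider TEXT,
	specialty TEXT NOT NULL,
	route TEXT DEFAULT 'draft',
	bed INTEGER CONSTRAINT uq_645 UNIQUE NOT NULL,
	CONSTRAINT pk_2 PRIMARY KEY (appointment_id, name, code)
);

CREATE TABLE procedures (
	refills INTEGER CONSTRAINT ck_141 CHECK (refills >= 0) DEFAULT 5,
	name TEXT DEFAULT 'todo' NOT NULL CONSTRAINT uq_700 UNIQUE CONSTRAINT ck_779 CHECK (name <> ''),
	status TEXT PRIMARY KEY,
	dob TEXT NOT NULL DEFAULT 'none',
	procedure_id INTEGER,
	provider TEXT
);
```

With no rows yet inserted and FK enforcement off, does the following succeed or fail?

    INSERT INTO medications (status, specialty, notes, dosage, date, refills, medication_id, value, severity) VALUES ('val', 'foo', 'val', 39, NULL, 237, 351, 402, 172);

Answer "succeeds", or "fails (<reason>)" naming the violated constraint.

date is explicitly set to NULL, but date is declared NOT NULL.

fails (NOT NULL on date)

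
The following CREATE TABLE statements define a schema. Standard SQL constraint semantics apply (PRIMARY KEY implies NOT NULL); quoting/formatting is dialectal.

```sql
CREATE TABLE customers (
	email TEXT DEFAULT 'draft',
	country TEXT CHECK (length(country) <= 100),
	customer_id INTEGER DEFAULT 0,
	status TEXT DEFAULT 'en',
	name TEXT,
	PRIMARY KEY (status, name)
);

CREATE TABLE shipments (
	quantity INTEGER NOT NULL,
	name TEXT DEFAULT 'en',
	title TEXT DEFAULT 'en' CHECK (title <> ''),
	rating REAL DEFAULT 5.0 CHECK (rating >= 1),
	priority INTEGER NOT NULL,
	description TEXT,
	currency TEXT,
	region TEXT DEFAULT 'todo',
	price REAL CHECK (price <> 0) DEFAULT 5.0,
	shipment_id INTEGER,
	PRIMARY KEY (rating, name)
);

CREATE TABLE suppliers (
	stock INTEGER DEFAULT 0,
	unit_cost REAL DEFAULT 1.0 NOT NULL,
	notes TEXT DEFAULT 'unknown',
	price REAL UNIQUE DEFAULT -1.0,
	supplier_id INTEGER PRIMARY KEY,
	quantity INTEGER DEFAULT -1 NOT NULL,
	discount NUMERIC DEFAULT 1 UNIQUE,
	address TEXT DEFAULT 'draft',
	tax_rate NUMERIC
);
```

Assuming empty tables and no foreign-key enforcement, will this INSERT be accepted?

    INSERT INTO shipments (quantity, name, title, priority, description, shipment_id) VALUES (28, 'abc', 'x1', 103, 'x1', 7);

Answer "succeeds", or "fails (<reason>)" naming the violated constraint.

succeeds

NOT NULL columns: name is supplied; priority is supplied; quantity is supplied; rating defaults to 5.0.
CHECK constraints: 'x1' satisfies (title <> '').
No constraint is violated.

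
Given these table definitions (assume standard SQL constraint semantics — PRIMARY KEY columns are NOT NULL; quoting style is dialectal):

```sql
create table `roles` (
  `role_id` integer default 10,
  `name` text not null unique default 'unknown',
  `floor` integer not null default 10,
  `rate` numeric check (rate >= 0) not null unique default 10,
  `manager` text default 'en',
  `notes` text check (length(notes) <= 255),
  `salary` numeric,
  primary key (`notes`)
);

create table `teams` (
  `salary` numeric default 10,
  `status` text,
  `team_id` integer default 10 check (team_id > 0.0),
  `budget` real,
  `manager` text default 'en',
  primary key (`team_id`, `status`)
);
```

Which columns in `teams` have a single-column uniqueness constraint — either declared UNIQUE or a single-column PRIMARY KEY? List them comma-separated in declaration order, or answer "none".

none

- salary: no UNIQUE or single-column PK constraint.
- status: part of a composite PRIMARY KEY — only the tuple is unique, not this column on its own.
- team_id: part of a composite PRIMARY KEY — only the tuple is unique, not this column on its own.
- budget: no UNIQUE or single-column PK constraint.
- manager: no UNIQUE or single-column PK constraint.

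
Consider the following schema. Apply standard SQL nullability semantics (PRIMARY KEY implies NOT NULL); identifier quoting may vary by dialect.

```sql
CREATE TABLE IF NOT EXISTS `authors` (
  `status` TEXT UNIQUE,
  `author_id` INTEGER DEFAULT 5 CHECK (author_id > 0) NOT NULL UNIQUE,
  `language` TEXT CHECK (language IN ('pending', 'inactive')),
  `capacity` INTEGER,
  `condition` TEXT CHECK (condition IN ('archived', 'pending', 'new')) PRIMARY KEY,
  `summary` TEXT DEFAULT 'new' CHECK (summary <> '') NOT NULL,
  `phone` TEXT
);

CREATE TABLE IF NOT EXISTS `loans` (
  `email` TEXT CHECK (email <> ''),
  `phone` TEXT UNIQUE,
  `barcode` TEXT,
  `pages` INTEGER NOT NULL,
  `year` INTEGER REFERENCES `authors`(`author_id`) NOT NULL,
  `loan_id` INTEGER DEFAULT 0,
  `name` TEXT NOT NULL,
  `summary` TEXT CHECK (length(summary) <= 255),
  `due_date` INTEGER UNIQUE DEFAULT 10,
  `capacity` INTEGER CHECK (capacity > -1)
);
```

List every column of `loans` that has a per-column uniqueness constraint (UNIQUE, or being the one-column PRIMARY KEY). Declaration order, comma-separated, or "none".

phone, due_date

- email: no UNIQUE or single-column PK constraint.
- phone: declared UNIQUE → unique.
- barcode: no UNIQUE or single-column PK constraint.
- pages: no UNIQUE or single-column PK constraint.
- year: no UNIQUE or single-column PK constraint.
- loan_id: no UNIQUE or single-column PK constraint.
- name: no UNIQUE or single-column PK constraint.
- summary: no UNIQUE or single-column PK constraint.
- due_date: declared UNIQUE → unique.
- capacity: no UNIQUE or single-column PK constraint.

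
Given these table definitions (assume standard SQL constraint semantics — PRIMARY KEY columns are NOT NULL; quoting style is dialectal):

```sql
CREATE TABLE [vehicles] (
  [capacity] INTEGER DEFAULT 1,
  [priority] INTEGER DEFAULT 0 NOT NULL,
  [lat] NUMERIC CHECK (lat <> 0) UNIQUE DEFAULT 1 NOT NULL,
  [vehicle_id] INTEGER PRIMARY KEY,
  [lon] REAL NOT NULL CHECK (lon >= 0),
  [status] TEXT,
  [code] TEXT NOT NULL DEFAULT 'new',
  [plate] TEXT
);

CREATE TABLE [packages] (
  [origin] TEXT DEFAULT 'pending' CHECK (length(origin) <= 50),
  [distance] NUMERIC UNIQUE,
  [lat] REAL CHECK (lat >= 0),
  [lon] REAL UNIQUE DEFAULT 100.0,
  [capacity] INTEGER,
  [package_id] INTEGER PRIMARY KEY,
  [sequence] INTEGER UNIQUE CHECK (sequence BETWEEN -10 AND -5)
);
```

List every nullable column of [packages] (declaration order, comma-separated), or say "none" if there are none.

- origin: CHECK does not forbid NULL (a CHECK constraint passes when its expression is NULL) → nullable.
- distance: UNIQUE does not imply NOT NULL → nullable.
- lat: CHECK does not forbid NULL (a CHECK constraint passes when its expression is NULL) → nullable.
- lon: UNIQUE does not imply NOT NULL → nullable.
- capacity: no NOT NULL constraint applies → nullable.
- package_id: part of the PRIMARY KEY, which implies NOT NULL → not nullable.
- sequence: CHECK does not forbid NULL (a CHECK constraint passes when its expression is NULL) → nullable.

origin, distance, lat, lon, capacity, sequence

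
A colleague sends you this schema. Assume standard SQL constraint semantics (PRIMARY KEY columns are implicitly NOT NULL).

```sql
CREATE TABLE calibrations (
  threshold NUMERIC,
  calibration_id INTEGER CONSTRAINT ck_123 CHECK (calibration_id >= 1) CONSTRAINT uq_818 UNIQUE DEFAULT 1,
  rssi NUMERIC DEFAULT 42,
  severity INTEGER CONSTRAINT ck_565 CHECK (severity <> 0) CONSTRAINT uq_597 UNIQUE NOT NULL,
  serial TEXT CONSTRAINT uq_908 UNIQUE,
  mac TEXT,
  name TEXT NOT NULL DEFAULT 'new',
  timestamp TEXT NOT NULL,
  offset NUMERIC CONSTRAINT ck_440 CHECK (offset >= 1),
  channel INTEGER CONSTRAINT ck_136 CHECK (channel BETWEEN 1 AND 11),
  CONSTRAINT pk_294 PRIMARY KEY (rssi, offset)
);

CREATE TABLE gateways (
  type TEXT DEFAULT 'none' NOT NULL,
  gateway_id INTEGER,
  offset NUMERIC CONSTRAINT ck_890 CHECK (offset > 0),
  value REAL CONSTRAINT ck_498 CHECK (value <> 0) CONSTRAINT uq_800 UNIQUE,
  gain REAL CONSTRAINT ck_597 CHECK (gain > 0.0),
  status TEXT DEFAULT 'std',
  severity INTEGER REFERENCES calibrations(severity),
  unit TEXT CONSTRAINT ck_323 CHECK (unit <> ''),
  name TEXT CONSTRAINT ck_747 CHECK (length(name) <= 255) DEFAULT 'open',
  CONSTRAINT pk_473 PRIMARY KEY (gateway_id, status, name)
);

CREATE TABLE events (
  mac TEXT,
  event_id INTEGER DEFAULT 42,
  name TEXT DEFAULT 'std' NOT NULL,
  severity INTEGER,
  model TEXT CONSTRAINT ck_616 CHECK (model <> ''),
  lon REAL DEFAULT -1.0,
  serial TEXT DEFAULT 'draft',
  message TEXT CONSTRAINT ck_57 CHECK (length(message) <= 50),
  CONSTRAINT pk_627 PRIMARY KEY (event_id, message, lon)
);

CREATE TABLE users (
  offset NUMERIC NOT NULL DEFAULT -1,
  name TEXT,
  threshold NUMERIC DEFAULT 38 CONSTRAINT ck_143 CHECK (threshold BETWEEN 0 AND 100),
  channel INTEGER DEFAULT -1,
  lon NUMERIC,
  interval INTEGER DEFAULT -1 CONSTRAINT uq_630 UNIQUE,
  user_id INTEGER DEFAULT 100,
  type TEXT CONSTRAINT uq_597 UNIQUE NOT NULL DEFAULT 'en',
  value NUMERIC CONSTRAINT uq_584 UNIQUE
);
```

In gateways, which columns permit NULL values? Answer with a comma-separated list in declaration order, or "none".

offset, value, gain, severity, unit

- type: declared NOT NULL → not nullable.
- gateway_id: part of the PRIMARY KEY, which implies NOT NULL → not nullable.
- offset: CHECK does not forbid NULL (a CHECK constraint passes when its expression is NULL) → nullable.
- value: CHECK does not forbid NULL (a CHECK constraint passes when its expression is NULL) → nullable.
- gain: CHECK does not forbid NULL (a CHECK constraint passes when its expression is NULL) → nullable.
- status: part of the PRIMARY KEY, which implies NOT NULL → not nullable.
- severity: a foreign key column may be NULL unless separately constrained → nullable.
- unit: CHECK does not forbid NULL (a CHECK constraint passes when its expression is NULL) → nullable.
- name: part of the PRIMARY KEY, which implies NOT NULL → not nullable.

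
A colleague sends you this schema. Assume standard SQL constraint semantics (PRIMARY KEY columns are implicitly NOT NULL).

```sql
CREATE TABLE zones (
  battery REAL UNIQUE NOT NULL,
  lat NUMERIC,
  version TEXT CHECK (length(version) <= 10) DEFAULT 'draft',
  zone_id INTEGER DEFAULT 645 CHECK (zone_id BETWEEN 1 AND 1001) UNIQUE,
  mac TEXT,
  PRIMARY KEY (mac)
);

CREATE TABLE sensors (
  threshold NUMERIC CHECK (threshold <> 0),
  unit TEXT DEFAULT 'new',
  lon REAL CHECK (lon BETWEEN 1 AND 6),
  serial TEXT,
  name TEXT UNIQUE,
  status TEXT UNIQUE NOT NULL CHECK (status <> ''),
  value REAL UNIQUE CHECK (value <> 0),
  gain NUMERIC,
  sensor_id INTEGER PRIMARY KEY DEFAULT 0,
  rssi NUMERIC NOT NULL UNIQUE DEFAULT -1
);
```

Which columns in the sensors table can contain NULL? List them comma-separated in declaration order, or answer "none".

- threshold: CHECK does not forbid NULL (a CHECK constraint passes when its expression is NULL) → nullable.
- unit: DEFAULT only fills an omitted column; an explicit NULL is still allowed → nullable.
- lon: CHECK does not forbid NULL (a CHECK constraint passes when its expression is NULL) → nullable.
- serial: no NOT NULL constraint applies → nullable.
- name: UNIQUE does not imply NOT NULL → nullable.
- status: declared NOT NULL → not nullable.
- value: CHECK does not forbid NULL (a CHECK constraint passes when its expression is NULL) → nullable.
- gain: no NOT NULL constraint applies → nullable.
- sensor_id: part of the PRIMARY KEY, which implies NOT NULL → not nullable.
- rssi: declared NOT NULL → not nullable.

threshold, unit, lon, serial, name, value, gain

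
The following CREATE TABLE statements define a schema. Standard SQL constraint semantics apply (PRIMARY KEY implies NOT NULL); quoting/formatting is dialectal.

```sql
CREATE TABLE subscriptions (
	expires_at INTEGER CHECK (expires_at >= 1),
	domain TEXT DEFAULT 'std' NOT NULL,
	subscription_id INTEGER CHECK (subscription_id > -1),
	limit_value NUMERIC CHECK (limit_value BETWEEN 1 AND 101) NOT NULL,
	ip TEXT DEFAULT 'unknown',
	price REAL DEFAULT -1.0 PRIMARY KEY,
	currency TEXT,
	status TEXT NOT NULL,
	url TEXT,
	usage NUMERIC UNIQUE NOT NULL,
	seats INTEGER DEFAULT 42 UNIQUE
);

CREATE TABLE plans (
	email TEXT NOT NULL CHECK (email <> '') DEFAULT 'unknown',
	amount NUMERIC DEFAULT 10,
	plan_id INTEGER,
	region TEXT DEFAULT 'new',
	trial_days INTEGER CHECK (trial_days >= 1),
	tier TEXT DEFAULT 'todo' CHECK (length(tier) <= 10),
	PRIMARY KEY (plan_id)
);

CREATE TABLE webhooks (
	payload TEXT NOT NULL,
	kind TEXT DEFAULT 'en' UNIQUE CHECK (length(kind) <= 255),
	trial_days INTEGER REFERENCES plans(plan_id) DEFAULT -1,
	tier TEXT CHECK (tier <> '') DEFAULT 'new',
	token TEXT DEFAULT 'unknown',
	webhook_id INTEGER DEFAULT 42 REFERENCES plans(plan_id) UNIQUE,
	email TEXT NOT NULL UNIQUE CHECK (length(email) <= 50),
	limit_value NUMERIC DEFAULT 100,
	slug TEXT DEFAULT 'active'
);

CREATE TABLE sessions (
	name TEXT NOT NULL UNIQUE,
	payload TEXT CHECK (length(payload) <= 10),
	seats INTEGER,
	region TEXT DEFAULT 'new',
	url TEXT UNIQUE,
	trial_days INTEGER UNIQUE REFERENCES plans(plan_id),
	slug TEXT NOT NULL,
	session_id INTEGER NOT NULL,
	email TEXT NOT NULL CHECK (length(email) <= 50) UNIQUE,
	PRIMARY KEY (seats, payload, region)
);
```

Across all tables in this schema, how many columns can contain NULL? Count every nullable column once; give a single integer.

subscriptions: 6 nullable (expires_at, subscription_id, ip, currency, url, seats — PK (price) and explicit NOT NULL columns excluded).
plans: 4 nullable (amount, region, trial_days, tier — PK (plan_id) and explicit NOT NULL columns excluded).
webhooks: 7 nullable (kind, trial_days, tier, token, webhook_id, limit_value, slug — PK none and explicit NOT NULL columns excluded).
sessions: 2 nullable (url, trial_days — PK (seats, payload, region) and explicit NOT NULL columns excluded).
Total: 6 + 4 + 7 + 2 = 19.

19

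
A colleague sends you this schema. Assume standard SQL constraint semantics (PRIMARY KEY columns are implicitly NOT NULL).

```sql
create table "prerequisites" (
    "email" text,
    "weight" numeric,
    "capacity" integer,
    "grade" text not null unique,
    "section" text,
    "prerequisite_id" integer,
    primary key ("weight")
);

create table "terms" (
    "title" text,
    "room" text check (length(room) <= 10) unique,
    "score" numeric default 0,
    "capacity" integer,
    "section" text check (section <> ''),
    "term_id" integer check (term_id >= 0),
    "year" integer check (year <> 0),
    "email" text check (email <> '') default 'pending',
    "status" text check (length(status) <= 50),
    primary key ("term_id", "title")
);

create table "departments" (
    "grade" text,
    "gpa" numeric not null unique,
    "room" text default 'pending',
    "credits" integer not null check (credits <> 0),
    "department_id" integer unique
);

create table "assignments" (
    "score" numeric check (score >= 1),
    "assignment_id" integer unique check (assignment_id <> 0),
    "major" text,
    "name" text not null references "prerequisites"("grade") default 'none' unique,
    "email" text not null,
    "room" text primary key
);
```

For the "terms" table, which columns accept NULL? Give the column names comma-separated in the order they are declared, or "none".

- title: part of the PRIMARY KEY, which implies NOT NULL → not nullable.
- room: CHECK does not forbid NULL (a CHECK constraint passes when its expression is NULL) → nullable.
- score: DEFAULT only fills an omitted column; an explicit NULL is still allowed → nullable.
- capacity: no NOT NULL constraint applies → nullable.
- section: CHECK does not forbid NULL (a CHECK constraint passes when its expression is NULL) → nullable.
- term_id: part of the PRIMARY KEY, which implies NOT NULL → not nullable.
- year: CHECK does not forbid NULL (a CHECK constraint passes when its expression is NULL) → nullable.
- email: CHECK does not forbid NULL (a CHECK constraint passes when its expression is NULL) → nullable.
- status: CHECK does not forbid NULL (a CHECK constraint passes when its expression is NULL) → nullable.

room, score, capacity, section, year, email, status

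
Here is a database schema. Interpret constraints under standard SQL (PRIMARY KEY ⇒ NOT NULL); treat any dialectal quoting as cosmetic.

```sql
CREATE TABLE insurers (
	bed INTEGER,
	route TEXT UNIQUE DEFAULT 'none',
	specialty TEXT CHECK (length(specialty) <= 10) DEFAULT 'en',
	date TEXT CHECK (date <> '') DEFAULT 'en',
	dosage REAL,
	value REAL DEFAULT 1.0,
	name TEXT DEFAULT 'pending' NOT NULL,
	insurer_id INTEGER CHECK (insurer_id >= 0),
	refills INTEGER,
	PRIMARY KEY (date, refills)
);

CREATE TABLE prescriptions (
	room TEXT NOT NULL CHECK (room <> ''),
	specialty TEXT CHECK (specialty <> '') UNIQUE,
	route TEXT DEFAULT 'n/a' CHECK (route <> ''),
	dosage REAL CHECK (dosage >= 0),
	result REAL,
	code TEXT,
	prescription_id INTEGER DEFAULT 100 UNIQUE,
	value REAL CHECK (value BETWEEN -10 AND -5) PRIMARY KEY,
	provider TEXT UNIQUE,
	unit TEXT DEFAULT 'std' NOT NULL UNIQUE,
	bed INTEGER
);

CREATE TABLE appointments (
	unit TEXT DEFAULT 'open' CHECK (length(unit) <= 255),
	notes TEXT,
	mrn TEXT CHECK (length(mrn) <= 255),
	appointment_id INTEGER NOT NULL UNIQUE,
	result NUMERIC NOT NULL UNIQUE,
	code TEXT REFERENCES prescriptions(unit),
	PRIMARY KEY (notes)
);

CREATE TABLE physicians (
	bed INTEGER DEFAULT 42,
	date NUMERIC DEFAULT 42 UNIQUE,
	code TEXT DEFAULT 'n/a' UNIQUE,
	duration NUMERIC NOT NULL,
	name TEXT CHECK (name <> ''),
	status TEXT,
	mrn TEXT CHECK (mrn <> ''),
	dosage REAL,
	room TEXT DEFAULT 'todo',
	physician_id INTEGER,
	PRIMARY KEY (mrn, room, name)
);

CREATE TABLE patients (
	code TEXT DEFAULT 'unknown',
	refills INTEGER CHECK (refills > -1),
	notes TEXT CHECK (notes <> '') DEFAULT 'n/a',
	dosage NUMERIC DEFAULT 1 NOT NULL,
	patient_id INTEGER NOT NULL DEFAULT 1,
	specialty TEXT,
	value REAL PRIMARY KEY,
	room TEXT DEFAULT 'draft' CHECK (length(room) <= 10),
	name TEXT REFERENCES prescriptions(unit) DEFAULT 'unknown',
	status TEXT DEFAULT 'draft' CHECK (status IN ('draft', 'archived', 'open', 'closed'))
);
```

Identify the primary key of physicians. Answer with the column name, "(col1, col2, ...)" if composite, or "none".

A table-level PRIMARY KEY clause names 3 columns: mrn, room, name.
This is a composite key — the combination is unique, not each column individually.

(mrn, room, name)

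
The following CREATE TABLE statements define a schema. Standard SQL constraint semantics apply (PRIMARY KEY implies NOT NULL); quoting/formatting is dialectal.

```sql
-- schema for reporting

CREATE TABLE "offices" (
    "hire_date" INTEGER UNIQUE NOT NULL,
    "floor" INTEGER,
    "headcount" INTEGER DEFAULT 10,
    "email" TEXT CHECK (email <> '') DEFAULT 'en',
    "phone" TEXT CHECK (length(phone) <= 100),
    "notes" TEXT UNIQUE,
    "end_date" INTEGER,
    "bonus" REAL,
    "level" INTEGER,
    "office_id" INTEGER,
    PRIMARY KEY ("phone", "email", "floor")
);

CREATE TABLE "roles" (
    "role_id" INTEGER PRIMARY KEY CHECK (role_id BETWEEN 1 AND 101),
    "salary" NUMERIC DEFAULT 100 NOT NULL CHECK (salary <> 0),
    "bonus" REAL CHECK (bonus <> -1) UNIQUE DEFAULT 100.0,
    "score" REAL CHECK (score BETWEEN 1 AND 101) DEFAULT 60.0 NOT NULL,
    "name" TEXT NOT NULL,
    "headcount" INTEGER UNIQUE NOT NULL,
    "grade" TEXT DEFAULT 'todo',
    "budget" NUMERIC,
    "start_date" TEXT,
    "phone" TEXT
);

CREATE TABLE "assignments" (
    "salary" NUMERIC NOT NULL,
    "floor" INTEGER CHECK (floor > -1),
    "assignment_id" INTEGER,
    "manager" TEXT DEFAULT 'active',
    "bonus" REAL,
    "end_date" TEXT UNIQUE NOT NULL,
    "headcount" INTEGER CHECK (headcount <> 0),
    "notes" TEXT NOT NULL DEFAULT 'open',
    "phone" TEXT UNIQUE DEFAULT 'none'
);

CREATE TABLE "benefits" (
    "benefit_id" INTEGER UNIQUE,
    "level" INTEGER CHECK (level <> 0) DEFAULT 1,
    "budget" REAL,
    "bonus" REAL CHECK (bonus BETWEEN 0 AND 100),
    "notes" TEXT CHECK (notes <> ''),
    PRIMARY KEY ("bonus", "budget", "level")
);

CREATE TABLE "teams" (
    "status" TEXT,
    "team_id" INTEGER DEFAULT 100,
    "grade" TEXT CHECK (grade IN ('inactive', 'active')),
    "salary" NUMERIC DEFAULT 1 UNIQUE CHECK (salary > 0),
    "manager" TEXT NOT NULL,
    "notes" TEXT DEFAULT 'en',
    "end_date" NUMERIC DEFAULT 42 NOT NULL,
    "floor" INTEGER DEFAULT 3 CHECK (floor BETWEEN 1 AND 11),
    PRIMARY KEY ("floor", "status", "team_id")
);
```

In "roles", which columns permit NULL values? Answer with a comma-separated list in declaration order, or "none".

- role_id: part of the PRIMARY KEY, which implies NOT NULL → not nullable.
- salary: declared NOT NULL → not nullable.
- bonus: CHECK does not forbid NULL (a CHECK constraint passes when its expression is NULL) → nullable.
- score: declared NOT NULL → not nullable.
- name: declared NOT NULL → not nullable.
- headcount: declared NOT NULL → not nullable.
- grade: DEFAULT only fills an omitted column; an explicit NULL is still allowed → nullable.
- budget: no NOT NULL constraint applies → nullable.
- start_date: no NOT NULL constraint applies → nullable.
- phone: no NOT NULL constraint applies → nullable.

bonus, grade, budget, start_date, phone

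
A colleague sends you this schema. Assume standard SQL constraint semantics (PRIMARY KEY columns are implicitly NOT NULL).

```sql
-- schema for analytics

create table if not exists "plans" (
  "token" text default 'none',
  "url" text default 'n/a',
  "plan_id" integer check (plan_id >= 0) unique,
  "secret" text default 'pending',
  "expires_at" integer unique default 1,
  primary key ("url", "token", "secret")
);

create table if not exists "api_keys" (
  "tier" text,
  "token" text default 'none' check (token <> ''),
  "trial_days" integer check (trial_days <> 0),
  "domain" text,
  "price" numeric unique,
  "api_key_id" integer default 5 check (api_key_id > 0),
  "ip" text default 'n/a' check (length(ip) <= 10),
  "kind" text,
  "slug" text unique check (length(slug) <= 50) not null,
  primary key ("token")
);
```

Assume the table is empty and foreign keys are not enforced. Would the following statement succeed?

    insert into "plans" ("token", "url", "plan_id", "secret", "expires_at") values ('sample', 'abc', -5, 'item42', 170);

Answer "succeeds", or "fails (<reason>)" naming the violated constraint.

fails (CHECK on plan_id)

The value -5 for plan_id violates CHECK (plan_id >= 0).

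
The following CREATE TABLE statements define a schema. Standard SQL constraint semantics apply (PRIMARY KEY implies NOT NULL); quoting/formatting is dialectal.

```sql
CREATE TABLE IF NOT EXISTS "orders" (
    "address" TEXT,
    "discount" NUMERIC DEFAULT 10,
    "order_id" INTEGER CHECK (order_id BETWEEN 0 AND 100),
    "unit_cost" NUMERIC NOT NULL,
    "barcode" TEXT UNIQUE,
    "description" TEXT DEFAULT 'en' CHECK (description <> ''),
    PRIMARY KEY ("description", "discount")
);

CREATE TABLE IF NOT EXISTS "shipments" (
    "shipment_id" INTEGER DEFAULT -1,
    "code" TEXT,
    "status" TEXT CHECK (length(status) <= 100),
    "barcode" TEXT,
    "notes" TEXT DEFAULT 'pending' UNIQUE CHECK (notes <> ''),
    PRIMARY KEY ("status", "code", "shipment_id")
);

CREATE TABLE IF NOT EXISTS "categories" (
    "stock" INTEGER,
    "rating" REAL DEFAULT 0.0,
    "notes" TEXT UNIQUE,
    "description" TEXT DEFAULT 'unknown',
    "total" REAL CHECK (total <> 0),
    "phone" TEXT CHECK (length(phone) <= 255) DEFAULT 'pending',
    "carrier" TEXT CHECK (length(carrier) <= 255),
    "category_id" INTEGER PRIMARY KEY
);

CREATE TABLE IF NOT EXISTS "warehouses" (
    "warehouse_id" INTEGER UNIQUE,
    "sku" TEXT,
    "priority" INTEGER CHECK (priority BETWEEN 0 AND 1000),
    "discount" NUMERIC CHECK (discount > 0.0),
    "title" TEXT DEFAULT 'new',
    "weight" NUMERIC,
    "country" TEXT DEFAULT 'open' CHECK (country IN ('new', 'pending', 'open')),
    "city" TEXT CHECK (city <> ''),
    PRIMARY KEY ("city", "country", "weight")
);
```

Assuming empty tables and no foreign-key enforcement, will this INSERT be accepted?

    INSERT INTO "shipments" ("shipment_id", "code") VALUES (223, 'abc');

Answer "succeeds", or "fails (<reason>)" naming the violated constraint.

status is omitted from the column list and has no DEFAULT, so it would receive NULL.
But status is part of the PRIMARY KEY (implied NOT NULL).

fails (NOT NULL on status)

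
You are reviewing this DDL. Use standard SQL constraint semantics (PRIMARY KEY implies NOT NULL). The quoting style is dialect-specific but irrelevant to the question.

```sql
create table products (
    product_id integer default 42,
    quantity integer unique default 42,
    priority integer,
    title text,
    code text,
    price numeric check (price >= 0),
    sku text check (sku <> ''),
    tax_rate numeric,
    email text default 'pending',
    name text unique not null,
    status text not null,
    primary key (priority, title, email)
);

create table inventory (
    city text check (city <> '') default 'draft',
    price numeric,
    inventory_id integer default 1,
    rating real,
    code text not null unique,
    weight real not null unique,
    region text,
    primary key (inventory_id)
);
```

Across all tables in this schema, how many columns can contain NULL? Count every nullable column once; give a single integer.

products: 6 nullable (product_id, quantity, code, price, sku, tax_rate — PK (priority, title, email) and explicit NOT NULL columns excluded).
inventory: 4 nullable (city, price, rating, region — PK (inventory_id) and explicit NOT NULL columns excluded).
Total: 6 + 4 = 10.

10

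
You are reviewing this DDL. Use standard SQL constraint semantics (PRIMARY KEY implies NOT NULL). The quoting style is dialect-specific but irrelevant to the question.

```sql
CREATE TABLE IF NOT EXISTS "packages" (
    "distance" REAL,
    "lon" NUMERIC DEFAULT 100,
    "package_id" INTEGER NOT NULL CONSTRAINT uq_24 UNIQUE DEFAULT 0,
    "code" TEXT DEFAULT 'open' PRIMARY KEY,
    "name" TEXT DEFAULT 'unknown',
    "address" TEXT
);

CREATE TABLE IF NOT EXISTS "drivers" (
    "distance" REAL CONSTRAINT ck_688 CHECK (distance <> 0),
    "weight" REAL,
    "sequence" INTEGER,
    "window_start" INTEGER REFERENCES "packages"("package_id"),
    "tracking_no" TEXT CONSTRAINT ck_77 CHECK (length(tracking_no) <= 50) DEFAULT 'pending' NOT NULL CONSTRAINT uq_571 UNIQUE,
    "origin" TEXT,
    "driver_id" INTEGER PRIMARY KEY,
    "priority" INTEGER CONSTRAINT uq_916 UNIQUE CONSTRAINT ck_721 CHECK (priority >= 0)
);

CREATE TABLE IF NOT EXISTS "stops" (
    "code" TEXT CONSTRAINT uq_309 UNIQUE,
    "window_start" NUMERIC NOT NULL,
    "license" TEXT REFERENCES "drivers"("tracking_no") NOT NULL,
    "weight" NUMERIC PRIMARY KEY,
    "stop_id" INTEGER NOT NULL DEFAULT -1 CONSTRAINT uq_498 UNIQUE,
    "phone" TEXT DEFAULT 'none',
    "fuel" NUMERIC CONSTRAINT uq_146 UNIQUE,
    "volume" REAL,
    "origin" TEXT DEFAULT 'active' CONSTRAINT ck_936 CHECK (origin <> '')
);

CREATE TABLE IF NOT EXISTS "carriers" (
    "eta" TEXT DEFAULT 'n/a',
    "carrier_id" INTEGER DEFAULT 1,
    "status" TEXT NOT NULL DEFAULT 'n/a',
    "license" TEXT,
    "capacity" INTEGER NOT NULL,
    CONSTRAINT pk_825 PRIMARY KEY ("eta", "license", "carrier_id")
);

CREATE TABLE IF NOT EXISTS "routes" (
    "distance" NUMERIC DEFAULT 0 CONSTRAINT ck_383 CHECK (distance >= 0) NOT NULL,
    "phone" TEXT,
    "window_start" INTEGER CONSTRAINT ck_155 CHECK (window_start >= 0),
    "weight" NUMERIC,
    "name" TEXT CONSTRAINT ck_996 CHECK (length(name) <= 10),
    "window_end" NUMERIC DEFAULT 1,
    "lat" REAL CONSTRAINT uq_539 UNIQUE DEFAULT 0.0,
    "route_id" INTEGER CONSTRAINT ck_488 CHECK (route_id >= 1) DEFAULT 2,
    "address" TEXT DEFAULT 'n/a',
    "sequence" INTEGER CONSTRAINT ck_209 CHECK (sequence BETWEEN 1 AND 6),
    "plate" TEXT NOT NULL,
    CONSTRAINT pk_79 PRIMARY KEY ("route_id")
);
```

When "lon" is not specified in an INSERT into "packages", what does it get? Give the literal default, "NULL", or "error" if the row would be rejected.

100

lon has an explicit DEFAULT 100.
When the column is omitted from an INSERT, that default is used.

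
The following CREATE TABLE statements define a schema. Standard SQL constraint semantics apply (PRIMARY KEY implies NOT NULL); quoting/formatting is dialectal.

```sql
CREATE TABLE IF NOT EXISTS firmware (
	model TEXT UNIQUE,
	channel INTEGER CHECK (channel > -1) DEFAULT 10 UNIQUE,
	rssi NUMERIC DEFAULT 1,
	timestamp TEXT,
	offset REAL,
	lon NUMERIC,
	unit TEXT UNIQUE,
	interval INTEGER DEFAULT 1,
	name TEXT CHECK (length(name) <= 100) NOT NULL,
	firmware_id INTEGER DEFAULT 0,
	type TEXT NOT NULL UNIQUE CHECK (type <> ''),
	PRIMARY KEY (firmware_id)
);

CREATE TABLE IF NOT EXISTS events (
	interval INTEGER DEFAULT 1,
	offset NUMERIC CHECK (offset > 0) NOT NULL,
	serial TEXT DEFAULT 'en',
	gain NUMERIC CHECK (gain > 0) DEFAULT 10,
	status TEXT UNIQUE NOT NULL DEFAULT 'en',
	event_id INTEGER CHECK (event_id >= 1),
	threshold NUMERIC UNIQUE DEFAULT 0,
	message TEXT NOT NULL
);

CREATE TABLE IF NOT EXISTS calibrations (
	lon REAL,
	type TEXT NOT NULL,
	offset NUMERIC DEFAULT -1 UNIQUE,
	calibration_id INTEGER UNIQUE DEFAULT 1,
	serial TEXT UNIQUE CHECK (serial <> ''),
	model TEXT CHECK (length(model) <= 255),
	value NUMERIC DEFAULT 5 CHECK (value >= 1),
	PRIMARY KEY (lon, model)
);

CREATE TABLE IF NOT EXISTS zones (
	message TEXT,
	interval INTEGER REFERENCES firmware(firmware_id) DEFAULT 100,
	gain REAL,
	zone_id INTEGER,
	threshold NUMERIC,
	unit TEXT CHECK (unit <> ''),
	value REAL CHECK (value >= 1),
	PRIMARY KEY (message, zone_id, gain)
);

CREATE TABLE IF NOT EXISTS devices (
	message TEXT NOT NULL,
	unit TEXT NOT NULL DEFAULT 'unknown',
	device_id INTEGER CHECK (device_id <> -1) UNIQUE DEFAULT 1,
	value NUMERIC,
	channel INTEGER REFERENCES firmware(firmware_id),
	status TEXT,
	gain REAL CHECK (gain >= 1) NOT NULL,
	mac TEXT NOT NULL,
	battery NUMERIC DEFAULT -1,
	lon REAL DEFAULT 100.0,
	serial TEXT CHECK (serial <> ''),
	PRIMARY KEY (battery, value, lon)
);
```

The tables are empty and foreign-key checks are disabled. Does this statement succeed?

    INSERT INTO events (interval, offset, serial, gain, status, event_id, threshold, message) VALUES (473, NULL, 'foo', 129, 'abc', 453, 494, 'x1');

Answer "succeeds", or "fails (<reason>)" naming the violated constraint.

fails (NOT NULL on offset)

offset is explicitly set to NULL, but offset is declared NOT NULL.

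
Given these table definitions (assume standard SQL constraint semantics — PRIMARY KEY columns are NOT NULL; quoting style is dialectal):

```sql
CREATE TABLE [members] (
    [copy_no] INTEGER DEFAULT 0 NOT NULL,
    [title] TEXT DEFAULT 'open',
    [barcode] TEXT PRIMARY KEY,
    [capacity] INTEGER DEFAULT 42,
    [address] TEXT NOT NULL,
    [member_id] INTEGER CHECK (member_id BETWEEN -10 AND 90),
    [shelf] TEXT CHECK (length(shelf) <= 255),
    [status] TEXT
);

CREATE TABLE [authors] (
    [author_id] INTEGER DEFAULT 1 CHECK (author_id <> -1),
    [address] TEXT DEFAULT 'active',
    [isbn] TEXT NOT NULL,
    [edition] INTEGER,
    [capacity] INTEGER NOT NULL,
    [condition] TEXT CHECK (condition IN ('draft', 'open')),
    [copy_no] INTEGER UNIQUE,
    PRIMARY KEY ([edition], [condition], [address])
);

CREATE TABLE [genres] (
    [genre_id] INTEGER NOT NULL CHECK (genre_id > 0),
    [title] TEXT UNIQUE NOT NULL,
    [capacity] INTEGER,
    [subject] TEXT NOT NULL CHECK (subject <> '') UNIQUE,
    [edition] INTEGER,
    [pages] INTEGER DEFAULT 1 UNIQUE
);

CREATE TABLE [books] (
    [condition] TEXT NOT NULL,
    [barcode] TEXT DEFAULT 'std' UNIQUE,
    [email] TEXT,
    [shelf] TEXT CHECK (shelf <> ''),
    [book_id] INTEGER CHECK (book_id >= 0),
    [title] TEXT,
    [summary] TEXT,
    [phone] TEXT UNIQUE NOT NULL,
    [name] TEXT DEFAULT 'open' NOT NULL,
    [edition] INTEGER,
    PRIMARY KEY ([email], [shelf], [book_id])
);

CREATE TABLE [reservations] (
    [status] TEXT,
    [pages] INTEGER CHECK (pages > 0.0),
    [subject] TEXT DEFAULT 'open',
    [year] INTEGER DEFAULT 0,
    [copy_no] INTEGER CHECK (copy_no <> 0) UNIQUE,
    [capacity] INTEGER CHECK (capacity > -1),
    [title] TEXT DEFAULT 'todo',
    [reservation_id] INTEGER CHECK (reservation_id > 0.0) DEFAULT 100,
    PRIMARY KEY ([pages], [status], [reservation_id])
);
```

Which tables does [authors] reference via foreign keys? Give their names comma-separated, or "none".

none

No column in authors has a REFERENCES clause.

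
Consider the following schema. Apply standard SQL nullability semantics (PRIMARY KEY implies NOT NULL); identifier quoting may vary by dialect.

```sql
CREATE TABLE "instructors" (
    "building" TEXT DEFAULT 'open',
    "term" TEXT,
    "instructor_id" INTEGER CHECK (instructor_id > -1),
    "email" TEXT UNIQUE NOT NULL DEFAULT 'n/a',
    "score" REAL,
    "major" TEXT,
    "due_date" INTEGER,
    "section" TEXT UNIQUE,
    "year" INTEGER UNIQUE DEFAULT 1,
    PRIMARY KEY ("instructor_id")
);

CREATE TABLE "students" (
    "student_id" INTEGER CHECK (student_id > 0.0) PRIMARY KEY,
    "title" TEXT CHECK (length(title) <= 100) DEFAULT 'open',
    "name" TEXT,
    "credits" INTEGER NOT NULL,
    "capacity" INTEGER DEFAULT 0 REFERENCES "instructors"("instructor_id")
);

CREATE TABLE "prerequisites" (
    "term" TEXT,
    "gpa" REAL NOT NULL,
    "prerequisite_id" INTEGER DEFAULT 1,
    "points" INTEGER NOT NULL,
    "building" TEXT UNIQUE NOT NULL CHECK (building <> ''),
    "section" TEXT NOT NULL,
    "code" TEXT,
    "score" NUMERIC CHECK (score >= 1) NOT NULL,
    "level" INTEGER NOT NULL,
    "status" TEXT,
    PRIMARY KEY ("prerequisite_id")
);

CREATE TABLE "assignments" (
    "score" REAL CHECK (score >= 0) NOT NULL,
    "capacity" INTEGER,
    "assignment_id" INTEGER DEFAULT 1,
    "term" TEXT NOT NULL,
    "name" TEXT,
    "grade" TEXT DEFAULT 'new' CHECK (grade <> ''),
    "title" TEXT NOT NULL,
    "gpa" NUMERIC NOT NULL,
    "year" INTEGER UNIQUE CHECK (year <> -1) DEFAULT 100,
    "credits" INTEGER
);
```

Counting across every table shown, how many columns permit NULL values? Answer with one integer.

19

instructors: 7 nullable (building, term, score, major, due_date, section, year — PK (instructor_id) and explicit NOT NULL columns excluded).
students: 3 nullable (title, name, capacity — PK (student_id) and explicit NOT NULL columns excluded).
prerequisites: 3 nullable (term, code, status — PK (prerequisite_id) and explicit NOT NULL columns excluded).
assignments: 6 nullable (capacity, assignment_id, name, grade, year, credits — PK none and explicit NOT NULL columns excluded).
Total: 7 + 3 + 3 + 6 = 19.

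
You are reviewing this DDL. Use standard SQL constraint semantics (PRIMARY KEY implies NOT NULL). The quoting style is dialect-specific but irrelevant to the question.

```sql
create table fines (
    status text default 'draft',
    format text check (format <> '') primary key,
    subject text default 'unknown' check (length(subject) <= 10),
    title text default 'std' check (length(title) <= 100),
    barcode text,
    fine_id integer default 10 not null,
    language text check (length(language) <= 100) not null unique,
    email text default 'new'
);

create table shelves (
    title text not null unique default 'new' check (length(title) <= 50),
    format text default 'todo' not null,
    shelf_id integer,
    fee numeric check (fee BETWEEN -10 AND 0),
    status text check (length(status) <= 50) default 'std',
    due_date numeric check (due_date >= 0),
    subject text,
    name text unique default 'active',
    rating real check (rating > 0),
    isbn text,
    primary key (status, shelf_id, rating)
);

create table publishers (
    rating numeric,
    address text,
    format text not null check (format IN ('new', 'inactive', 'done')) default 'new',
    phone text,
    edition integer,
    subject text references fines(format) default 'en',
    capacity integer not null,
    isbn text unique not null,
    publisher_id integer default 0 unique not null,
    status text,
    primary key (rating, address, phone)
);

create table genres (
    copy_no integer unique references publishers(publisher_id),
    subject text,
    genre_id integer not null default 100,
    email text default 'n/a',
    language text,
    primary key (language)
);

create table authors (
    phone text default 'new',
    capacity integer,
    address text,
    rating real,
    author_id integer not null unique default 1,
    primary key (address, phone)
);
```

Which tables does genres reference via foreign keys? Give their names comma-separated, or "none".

- copy_no REFERENCES publishers(publisher_id).

publishers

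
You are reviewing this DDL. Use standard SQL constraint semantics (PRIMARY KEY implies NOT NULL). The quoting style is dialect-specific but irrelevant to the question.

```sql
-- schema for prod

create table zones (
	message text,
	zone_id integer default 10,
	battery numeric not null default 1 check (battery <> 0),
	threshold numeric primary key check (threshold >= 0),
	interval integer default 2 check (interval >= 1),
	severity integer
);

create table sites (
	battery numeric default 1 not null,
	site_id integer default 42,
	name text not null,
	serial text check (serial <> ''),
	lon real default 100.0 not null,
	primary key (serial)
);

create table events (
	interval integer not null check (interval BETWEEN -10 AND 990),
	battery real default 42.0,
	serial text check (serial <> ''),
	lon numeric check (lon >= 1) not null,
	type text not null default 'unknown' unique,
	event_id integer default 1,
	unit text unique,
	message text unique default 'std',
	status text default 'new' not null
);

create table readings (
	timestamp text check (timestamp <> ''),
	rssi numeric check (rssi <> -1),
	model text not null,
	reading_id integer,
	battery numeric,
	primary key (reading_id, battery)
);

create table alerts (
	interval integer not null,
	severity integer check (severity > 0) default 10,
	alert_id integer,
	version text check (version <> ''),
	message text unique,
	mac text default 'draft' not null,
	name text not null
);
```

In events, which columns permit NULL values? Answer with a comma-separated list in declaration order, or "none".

- interval: declared NOT NULL → not nullable.
- battery: DEFAULT only fills an omitted column; an explicit NULL is still allowed → nullable.
- serial: CHECK does not forbid NULL (a CHECK constraint passes when its expression is NULL) → nullable.
- lon: declared NOT NULL → not nullable.
- type: declared NOT NULL → not nullable.
- event_id: DEFAULT only fills an omitted column; an explicit NULL is still allowed → nullable.
- unit: UNIQUE does not imply NOT NULL → nullable.
- message: UNIQUE does not imply NOT NULL → nullable.
- status: declared NOT NULL → not nullable.

battery, serial, event_id, unit, message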